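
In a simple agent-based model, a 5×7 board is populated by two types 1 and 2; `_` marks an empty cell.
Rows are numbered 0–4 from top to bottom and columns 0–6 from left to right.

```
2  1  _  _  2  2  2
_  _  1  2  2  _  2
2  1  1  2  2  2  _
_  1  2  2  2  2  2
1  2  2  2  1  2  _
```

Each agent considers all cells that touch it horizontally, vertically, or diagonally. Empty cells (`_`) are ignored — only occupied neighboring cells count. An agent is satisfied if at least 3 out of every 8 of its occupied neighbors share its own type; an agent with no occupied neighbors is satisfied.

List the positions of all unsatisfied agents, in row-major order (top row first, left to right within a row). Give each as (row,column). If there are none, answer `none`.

(0,0)2 0/1 unhappy
(0,1)1 1/2 ok
(0,4)2 3/3 ok
(0,5)2 4/4 ok
(0,6)2 2/2 ok
(1,2)1 3/5 ok
(1,3)2 4/6 ok
(1,4)2 6/6 ok
(1,6)2 3/3 ok
(2,0)2 0/2 unhappy
(2,1)1 3/5 ok
(2,2)1 3/7 ok
(2,3)2 6/8 ok
(2,4)2 7/7 ok
(2,5)2 6/6 ok
(3,1)1 3/7 ok
(3,2)2 5/8 ok
(3,3)2 6/8 ok
(3,4)2 7/8 ok
(3,5)2 5/6 ok
(3,6)2 3/3 ok
(4,0)1 1/2 ok
(4,1)2 2/4 ok
(4,2)2 4/5 ok
(4,3)2 4/5 ok
(4,4)1 0/5 unhappy
(4,5)2 3/4 ok

(0,0), (2,0), (4,4)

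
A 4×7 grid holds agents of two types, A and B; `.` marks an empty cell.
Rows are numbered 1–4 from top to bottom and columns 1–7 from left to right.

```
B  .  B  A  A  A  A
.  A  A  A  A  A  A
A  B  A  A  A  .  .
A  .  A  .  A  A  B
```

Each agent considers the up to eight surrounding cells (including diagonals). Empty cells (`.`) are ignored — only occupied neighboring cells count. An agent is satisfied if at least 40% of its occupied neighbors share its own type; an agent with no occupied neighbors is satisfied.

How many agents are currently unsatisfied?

(1,1)B 0/1 unhappy
(1,3)B 0/4 unhappy
(1,4)A 4/5 ok
(1,5)A 5/5 ok
(1,6)A 5/5 ok
(1,7)A 3/3 ok
(2,2)A 3/6 ok
(2,3)A 5/7 ok
(2,4)A 7/8 ok
(2,5)A 7/7 ok
(2,6)A 6/6 ok
(2,7)A 3/3 ok
(3,1)A 2/3 ok
(3,2)B 0/6 unhappy
(3,3)A 5/6 ok
(3,4)A 7/7 ok
(3,5)A 6/6 ok
(4,1)A 1/2 ok
(4,3)A 2/3 ok
(4,5)A 3/3 ok
(4,6)A 2/3 ok
(4,7)B 0/1 unhappy
Unsatisfied: (1,1), (1,3), (3,2), (4,7) — 4 in total.

4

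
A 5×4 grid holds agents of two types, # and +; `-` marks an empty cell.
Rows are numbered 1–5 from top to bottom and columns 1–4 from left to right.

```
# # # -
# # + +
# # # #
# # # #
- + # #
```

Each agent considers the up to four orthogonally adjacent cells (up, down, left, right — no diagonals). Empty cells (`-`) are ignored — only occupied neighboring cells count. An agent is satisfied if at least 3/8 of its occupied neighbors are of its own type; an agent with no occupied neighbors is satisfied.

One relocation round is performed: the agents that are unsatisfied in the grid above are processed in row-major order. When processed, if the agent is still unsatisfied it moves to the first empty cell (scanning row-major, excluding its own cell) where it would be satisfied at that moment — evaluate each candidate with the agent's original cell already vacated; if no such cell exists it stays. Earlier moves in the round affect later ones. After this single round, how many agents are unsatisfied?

Initially unsatisfied (in order): (2,3), (5,2).
  (2,3) → (1,4).
  (5,2): no empty cell satisfies it; stays.
Resulting grid:
# # # +
# # - +
# # # #
# # # #
- + # #
Unsatisfied now: (5,2).

1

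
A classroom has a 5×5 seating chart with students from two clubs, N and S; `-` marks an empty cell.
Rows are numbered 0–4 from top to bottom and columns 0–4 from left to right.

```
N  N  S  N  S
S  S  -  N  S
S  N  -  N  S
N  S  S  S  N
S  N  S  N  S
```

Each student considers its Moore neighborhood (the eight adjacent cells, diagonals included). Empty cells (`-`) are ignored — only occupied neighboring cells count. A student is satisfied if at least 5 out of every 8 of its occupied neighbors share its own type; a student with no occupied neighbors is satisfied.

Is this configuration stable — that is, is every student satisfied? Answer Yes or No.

(0,0)N 1/3 unhappy
(0,1)N 1/4 unhappy
(0,2)S 1/4 unhappy
(0,3)N 1/4 unhappy
(0,4)S 1/3 unhappy
(1,0)S 2/5 unhappy
(1,1)S 3/6 unhappy
(1,3)N 2/6 unhappy
(1,4)S 2/5 unhappy
(2,0)S 3/5 unhappy
(2,1)N 1/6 unhappy
(2,3)N 2/6 unhappy
(2,4)S 2/5 unhappy
(3,0)N 2/5 unhappy
(3,1)S 4/7 unhappy
(3,2)S 3/7 unhappy
(3,3)S 4/7 unhappy
(3,4)N 2/5 unhappy
(4,0)S 1/3 unhappy
(4,1)N 1/5 unhappy
(4,2)S 3/5 unhappy
(4,3)N 1/5 unhappy
(4,4)S 1/3 unhappy
For instance (0,0) has only 1/3 same-type neighbors, below 5/8.

No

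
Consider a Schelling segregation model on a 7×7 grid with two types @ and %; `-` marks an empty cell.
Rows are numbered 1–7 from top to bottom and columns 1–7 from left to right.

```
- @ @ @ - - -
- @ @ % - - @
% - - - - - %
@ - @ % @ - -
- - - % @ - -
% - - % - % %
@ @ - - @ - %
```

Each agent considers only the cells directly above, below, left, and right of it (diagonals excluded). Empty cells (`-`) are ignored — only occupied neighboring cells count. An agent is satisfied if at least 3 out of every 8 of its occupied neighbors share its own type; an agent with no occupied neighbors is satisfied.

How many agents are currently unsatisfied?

8

Row 1: (1,2)@ 2/2 ok · (1,3)@ 3/3 ok · (1,4)@ 1/2 ok
Row 2: (2,2)@ 2/2 ok · (2,3)@ 2/3 ok · (2,4)% 0/2 unhappy · (2,7)@ 0/1 unhappy
Row 3: (3,1)% 0/1 unhappy · (3,7)% 0/1 unhappy
Row 4: (4,1)@ 0/1 unhappy · (4,3)@ 0/1 unhappy · (4,4)% 1/3 unhappy · (4,5)@ 1/2 ok
Row 5: (5,4)% 2/3 ok · (5,5)@ 1/2 ok
Row 6: (6,1)% 0/1 unhappy · (6,4)% 1/1 ok · (6,6)% 1/1 ok · (6,7)% 2/2 ok
Row 7: (7,1)@ 1/2 ok · (7,2)@ 1/1 ok · (7,5)@ 0/0 ok · (7,7)% 1/1 ok
Unsatisfied: (2,4), (2,7), (3,1), (3,7), (4,1), (4,3), (4,4), (6,1) — 8 in total.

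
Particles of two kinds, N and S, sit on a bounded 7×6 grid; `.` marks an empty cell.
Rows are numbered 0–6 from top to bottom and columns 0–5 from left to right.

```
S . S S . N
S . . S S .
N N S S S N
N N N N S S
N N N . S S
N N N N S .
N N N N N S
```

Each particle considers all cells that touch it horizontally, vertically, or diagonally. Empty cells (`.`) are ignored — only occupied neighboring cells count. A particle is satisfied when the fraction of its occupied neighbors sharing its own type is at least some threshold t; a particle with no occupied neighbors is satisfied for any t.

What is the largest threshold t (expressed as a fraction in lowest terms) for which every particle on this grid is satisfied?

(0,0)S 1/1
(0,2)S 2/2
(0,3)S 3/3
(0,5)N 0/1
(1,0)S 1/3
(1,3)S 6/6
(1,4)S 4/6
(2,0)N 3/4
(2,1)N 4/6
(2,2)S 2/6
(2,3)S 5/7
(2,4)S 5/7
(2,5)N 0/4
(3,0)N 5/5
(3,1)N 7/8
(3,2)N 5/7
(3,3)N 2/7
(3,4)S 5/7
(3,5)S 4/5
(4,0)N 5/5
(4,1)N 8/8
(4,2)N 7/7
(4,4)S 4/6
(4,5)S 4/4
(5,0)N 5/5
(5,1)N 8/8
(5,2)N 7/7
(5,3)N 5/7
(5,4)S 3/6
(6,0)N 3/3
(6,1)N 5/5
(6,2)N 5/5
(6,3)N 4/5
(6,4)N 2/4
(6,5)S 1/2
The smallest same-type fraction is 0/1 at (0,5), which reduces to 0/1. Any threshold above that leaves this particle unsatisfied.

0/1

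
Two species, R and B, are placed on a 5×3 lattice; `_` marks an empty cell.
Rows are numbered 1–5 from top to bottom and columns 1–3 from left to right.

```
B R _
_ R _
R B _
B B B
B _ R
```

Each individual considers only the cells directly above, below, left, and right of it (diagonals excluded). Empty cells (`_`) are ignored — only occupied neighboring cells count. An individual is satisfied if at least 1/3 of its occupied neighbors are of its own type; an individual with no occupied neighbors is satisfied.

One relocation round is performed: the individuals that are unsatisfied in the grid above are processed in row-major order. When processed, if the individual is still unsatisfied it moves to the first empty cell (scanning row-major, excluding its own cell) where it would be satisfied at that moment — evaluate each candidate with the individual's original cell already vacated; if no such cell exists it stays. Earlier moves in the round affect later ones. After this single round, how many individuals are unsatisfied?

Initially unsatisfied (in order): (1,1), (3,1), (5,3).
  (1,1) → (3,3).
  (3,1) → (1,1).
  (5,3) → (1,3).
Resulting grid:
R R R
_ R _
_ B B
B B B
B _ _
All satisfied now.

0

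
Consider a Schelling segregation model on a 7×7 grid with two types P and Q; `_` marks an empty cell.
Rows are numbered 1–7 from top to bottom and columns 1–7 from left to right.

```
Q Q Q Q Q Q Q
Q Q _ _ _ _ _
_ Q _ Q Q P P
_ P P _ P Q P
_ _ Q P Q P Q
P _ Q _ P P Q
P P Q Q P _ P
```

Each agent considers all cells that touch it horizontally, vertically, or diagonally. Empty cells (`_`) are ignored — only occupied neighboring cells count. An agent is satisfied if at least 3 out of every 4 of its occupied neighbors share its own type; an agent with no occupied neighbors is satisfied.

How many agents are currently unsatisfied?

24

Row 1: (1,1)Q 3/3 satisfied · (1,2)Q 4/4 satisfied · (1,3)Q 3/3 satisfied · (1,4)Q 2/2 satisfied · (1,5)Q 2/2 satisfied · (1,6)Q 2/2 satisfied · (1,7)Q 1/1 satisfied
Row 2: (2,1)Q 4/4 satisfied · (2,2)Q 5/5 satisfied
Row 3: (3,2)Q 2/4 not · (3,4)Q 1/3 not · (3,5)Q 2/4 not · (3,6)P 3/5 not · (3,7)P 2/3 not
Row 4: (4,2)P 1/3 not · (4,3)P 2/5 not · (4,5)P 3/7 not · (4,6)Q 3/8 not · (4,7)P 3/5 not
Row 5: (5,3)Q 1/4 not · (5,4)P 3/6 not · (5,5)Q 1/6 not · (5,6)P 4/8 not · (5,7)Q 2/5 not
Row 6: (6,1)P 2/2 satisfied · (6,3)Q 3/5 not · (6,5)P 4/6 not · (6,6)P 4/7 not · (6,7)Q 1/4 not
Row 7: (7,1)P 2/2 satisfied · (7,2)P 2/4 not · (7,3)Q 2/3 not · (7,4)Q 2/4 not · (7,5)P 2/3 not · (7,7)P 1/2 not
Unsatisfied: (3,2), (3,4), (3,5), (3,6), (3,7), (4,2), (4,3), (4,5), (4,6), (4,7), (5,3), (5,4), (5,5), (5,6), (5,7), (6,3), (6,5), (6,6), (6,7), (7,2), (7,3), (7,4), (7,5), (7,7) — 24 in total.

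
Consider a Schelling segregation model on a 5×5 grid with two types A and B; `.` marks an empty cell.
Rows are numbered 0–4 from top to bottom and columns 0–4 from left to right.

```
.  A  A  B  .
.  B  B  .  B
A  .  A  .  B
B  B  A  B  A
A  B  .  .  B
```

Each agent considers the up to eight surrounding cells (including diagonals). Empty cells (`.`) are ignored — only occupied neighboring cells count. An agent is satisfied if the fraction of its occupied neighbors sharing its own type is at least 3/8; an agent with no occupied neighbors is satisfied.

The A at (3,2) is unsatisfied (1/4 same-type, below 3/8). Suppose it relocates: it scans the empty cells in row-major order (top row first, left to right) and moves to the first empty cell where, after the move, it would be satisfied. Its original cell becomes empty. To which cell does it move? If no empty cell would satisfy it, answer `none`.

(0,0)

Vacating (3,2). Empty cells in order:
  (0,0): 1/2 same-type → satisfied — stop here.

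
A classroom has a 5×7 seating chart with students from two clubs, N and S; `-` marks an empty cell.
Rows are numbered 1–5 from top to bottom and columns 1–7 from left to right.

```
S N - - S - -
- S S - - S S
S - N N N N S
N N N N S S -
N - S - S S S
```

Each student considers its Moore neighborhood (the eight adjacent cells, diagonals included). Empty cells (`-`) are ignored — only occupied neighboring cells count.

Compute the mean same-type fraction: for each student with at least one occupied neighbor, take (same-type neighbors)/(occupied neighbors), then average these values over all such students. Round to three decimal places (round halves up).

Row 1: (1,1)S 1/2 · (1,2)N 0/3 · (1,5)S 1/1
Row 2: (2,2)S 3/5 · (2,3)S 1/4 · (2,6)S 3/5 · (2,7)S 2/3
Row 3: (3,1)S 1/3 · (3,3)N 4/6 · (3,4)N 4/6 · (3,5)N 3/6 · (3,6)N 1/6 · (3,7)S 3/4
Row 4: (4,1)N 2/3 · (4,2)N 4/6 · (4,3)N 4/5 · (4,4)N 4/7 · (4,5)S 3/7 · (4,6)S 5/7
Row 5: (5,1)N 2/2 · (5,3)S 0/3 · (5,5)S 3/4 · (5,6)S 4/4 · (5,7)S 2/2
Sum over 24 students: 1/2 + 0/3 + 1/1 + 3/5 + 1/4 + 3/5 + 2/3 + 1/3 + 4/6 + 4/6 + 3/6 + 1/6 + 3/4 + 2/3 + 4/6 + 4/5 + 4/7 + 3/7 + 5/7 + 2/2 + 0/3 + 3/4 + 4/4 + 2/2 = 1201/84; mean = 1201/84 ÷ 24 = 1201/2016 = 0.595734… → 0.596.

0.596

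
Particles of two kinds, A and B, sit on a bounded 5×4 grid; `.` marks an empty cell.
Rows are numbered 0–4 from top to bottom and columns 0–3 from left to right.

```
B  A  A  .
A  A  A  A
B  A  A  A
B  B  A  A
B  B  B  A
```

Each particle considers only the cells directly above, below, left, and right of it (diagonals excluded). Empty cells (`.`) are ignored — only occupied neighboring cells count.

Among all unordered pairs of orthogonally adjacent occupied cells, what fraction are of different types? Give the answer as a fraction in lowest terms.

8/29

Scan each occupied cell's neighbors to the right and below so each pair is counted once.
Row 0: B(0,0)–A(0,1)≠ B(0,0)–A(1,0)≠ A(0,1)–A(0,2)= A(0,1)–A(1,1)= A(0,2)–A(1,2)=  → 2/5 unlike.
Row 1: A(1,0)–A(1,1)= A(1,0)–B(2,0)≠ A(1,1)–A(1,2)= A(1,1)–A(2,1)= A(1,2)–A(1,3)= A(1,2)–A(2,2)= A(1,3)–A(2,3)=  → 1/7 unlike.
Row 2: B(2,0)–A(2,1)≠ B(2,0)–B(3,0)= A(2,1)–A(2,2)= A(2,1)–B(3,1)≠ A(2,2)–A(2,3)= A(2,2)–A(3,2)= A(2,3)–A(3,3)=  → 2/7 unlike.
Row 3: B(3,0)–B(3,1)= B(3,0)–B(4,0)= B(3,1)–A(3,2)≠ B(3,1)–B(4,1)= A(3,2)–A(3,3)= A(3,2)–B(4,2)≠ A(3,3)–A(4,3)=  → 2/7 unlike.
Row 4: B(4,0)–B(4,1)= B(4,1)–B(4,2)= B(4,2)–A(4,3)≠  → 1/3 unlike.
Total adjacent occupied pairs: 29; unlike-type pairs: 8.
8/29 is already in lowest terms.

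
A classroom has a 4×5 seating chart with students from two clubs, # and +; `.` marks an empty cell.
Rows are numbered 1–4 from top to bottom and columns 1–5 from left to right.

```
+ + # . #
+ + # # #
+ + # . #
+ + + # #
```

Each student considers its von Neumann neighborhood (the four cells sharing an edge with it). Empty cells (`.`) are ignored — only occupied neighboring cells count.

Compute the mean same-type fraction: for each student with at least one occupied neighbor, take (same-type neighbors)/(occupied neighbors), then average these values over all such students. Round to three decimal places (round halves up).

(1,1)+ 2/2
(1,2)+ 2/3
(1,3)# 1/2
(1,5)# 1/1
(2,1)+ 3/3
(2,2)+ 3/4
(2,3)# 3/4
(2,4)# 2/2
(2,5)# 3/3
(3,1)+ 3/3
(3,2)+ 3/4
(3,3)# 1/3
(3,5)# 2/2
(4,1)+ 2/2
(4,2)+ 3/3
(4,3)+ 1/3
(4,4)# 1/2
(4,5)# 2/2
Sum over 18 students: 2/2 + 2/3 + 1/2 + 1/1 + 3/3 + 3/4 + 3/4 + 2/2 + 3/3 + 3/3 + 3/4 + 1/3 + 2/2 + 2/2 + 3/3 + 1/3 + 1/2 + 2/2 = 175/12; mean = 175/12 ÷ 18 = 175/216 = 0.810185… → 0.810.

0.810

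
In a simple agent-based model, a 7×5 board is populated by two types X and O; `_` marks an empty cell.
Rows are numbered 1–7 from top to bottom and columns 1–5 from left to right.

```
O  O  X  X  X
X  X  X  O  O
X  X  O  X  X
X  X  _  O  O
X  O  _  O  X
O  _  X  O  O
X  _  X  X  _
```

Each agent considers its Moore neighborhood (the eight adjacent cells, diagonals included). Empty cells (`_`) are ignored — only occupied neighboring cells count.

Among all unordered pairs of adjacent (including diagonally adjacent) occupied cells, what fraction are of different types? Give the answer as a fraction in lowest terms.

Scan each occupied cell's neighbors to the right and below (and the two forward diagonals) so each pair is counted once.
Row 1: O(1,1)–O(1,2)= O(1,1)–X(2,1)≠ O(1,1)–X(2,2)≠ O(1,2)–X(1,3)≠ O(1,2)–X(2,2)≠ O(1,2)–X(2,3)≠ O(1,2)–X(2,1)≠ X(1,3)–X(1,4)= X(1,3)–X(2,3)= X(1,3)–O(2,4)≠ X(1,3)–X(2,2)= X(1,4)–X(1,5)= X(1,4)–O(2,4)≠ X(1,4)–O(2,5)≠ X(1,4)–X(2,3)= X(1,5)–O(2,5)≠ X(1,5)–O(2,4)≠  → 11/17 unlike.
Row 2: X(2,1)–X(2,2)= X(2,1)–X(3,1)= X(2,1)–X(3,2)= X(2,2)–X(2,3)= X(2,2)–X(3,2)= X(2,2)–O(3,3)≠ X(2,2)–X(3,1)= X(2,3)–O(2,4)≠ X(2,3)–O(3,3)≠ X(2,3)–X(3,4)= X(2,3)–X(3,2)= O(2,4)–O(2,5)= O(2,4)–X(3,4)≠ O(2,4)–X(3,5)≠ O(2,4)–O(3,3)= O(2,5)–X(3,5)≠ O(2,5)–X(3,4)≠  → 7/17 unlike.
Row 3: X(3,1)–X(3,2)= X(3,1)–X(4,1)= X(3,1)–X(4,2)= X(3,2)–O(3,3)≠ X(3,2)–X(4,2)= X(3,2)–X(4,1)= O(3,3)–X(3,4)≠ O(3,3)–O(4,4)= O(3,3)–X(4,2)≠ X(3,4)–X(3,5)= X(3,4)–O(4,4)≠ X(3,4)–O(4,5)≠ X(3,5)–O(4,5)≠ X(3,5)–O(4,4)≠  → 7/14 unlike.
Row 4: X(4,1)–X(4,2)= X(4,1)–X(5,1)= X(4,1)–O(5,2)≠ X(4,2)–O(5,2)≠ X(4,2)–X(5,1)= O(4,4)–O(4,5)= O(4,4)–O(5,4)= O(4,4)–X(5,5)≠ O(4,5)–X(5,5)≠ O(4,5)–O(5,4)=  → 4/10 unlike.
Row 5: X(5,1)–O(5,2)≠ X(5,1)–O(6,1)≠ O(5,2)–X(6,3)≠ O(5,2)–O(6,1)= O(5,4)–X(5,5)≠ O(5,4)–O(6,4)= O(5,4)–O(6,5)= O(5,4)–X(6,3)≠ X(5,5)–O(6,5)≠ X(5,5)–O(6,4)≠  → 7/10 unlike.
Row 6: O(6,1)–X(7,1)≠ X(6,3)–O(6,4)≠ X(6,3)–X(7,3)= X(6,3)–X(7,4)= O(6,4)–O(6,5)= O(6,4)–X(7,4)≠ O(6,4)–X(7,3)≠ O(6,5)–X(7,4)≠  → 5/8 unlike.
Row 7: X(7,3)–X(7,4)=  → 0/1 unlike.
Total adjacent occupied pairs: 77; unlike-type pairs: 41.
41/77 is already in lowest terms.

41/77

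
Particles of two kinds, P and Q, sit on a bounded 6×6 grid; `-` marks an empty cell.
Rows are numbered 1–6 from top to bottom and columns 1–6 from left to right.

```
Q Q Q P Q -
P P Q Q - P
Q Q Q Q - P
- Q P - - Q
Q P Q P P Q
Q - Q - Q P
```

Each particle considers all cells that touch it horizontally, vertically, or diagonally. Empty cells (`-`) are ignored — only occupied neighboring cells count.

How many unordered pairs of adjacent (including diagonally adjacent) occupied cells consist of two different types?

Scan each occupied cell's neighbors to the right and below (and the two forward diagonals) so each pair is counted once.
From row 1: 10 unlike of 16 pairs (running 10/16).
From row 2: 6 unlike of 14 pairs (running 16/30).
From row 3: 4 unlike of 10 pairs (running 20/40).
From row 4: 4 unlike of 9 pairs (running 24/49).
From row 5: 10 unlike of 15 pairs (running 34/64).
From row 6: 1 unlike of 1 pairs (running 35/65).
Total adjacent occupied pairs: 65; unlike-type pairs: 35.

35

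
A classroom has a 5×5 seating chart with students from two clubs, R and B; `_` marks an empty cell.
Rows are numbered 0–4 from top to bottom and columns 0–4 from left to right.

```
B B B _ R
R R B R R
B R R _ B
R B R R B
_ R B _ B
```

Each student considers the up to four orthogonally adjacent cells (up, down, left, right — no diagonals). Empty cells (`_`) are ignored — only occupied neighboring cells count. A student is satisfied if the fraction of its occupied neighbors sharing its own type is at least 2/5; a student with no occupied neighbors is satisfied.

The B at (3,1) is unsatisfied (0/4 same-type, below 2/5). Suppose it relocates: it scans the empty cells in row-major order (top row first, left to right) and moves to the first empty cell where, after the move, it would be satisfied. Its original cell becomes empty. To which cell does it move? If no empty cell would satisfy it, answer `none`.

(4,3)

Vacating (3,1). Empty cells in order:
  (0,3): 1/3 same-type → still unsatisfied.
  (2,3): 1/4 same-type → still unsatisfied.
  (4,0): 0/2 same-type → still unsatisfied.
  (4,3): 2/3 same-type → satisfied — stop here.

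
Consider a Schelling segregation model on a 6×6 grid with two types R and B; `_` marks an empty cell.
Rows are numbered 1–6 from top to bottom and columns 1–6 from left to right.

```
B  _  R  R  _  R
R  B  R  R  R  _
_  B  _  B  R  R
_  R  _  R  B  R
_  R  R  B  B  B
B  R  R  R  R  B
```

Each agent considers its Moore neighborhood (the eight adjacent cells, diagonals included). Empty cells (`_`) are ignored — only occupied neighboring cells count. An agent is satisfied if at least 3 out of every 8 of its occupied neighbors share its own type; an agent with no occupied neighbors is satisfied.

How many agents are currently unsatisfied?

7

(1,1)B 1/2 satisfied
(1,3)R 3/4 satisfied
(1,4)R 4/4 satisfied
(1,6)R 1/1 satisfied
(2,1)R 0/3 not
(2,2)B 2/5 satisfied
(2,3)R 3/6 satisfied
(2,4)R 5/6 satisfied
(2,5)R 5/6 satisfied
(3,2)B 1/4 not
(3,4)B 1/6 not
(3,5)R 5/7 satisfied
(3,6)R 3/4 satisfied
(4,2)R 2/3 satisfied
(4,4)R 2/6 not
(4,5)B 4/8 satisfied
(4,6)R 2/5 satisfied
(5,2)R 4/5 satisfied
(5,3)R 6/7 satisfied
(5,4)B 2/7 not
(5,5)B 4/8 satisfied
(5,6)B 3/5 satisfied
(6,1)B 0/2 not
(6,2)R 3/4 satisfied
(6,3)R 4/5 satisfied
(6,4)R 3/5 satisfied
(6,5)R 1/5 not
(6,6)B 2/3 satisfied
Unsatisfied: (2,1), (3,2), (3,4), (4,4), (5,4), (6,1), (6,5) — 7 in total.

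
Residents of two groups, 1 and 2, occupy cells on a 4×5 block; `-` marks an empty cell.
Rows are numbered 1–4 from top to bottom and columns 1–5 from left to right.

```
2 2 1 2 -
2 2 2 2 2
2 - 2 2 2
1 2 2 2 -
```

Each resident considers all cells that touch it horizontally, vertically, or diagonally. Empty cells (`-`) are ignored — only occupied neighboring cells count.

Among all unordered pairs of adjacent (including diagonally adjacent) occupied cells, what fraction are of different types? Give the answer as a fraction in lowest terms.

Scan each occupied cell's neighbors to the right and below (and the two forward diagonals) so each pair is counted once.
Row 1: 2(1,1)–2(1,2)= 2(1,1)–2(2,1)= 2(1,1)–2(2,2)= 2(1,2)–1(1,3)≠ 2(1,2)–2(2,2)= 2(1,2)–2(2,3)= 2(1,2)–2(2,1)= 1(1,3)–2(1,4)≠ 1(1,3)–2(2,3)≠ 1(1,3)–2(2,4)≠ 1(1,3)–2(2,2)≠ 2(1,4)–2(2,4)= 2(1,4)–2(2,5)= 2(1,4)–2(2,3)=  → 5/14 unlike.
Row 2: 2(2,1)–2(2,2)= 2(2,1)–2(3,1)= 2(2,2)–2(2,3)= 2(2,2)–2(3,3)= 2(2,2)–2(3,1)= 2(2,3)–2(2,4)= 2(2,3)–2(3,3)= 2(2,3)–2(3,4)= 2(2,4)–2(2,5)= 2(2,4)–2(3,4)= 2(2,4)–2(3,5)= 2(2,4)–2(3,3)= 2(2,5)–2(3,5)= 2(2,5)–2(3,4)=  → 0/14 unlike.
Row 3: 2(3,1)–1(4,1)≠ 2(3,1)–2(4,2)= 2(3,3)–2(3,4)= 2(3,3)–2(4,3)= 2(3,3)–2(4,4)= 2(3,3)–2(4,2)= 2(3,4)–2(3,5)= 2(3,4)–2(4,4)= 2(3,4)–2(4,3)= 2(3,5)–2(4,4)=  → 1/10 unlike.
Row 4: 1(4,1)–2(4,2)≠ 2(4,2)–2(4,3)= 2(4,3)–2(4,4)=  → 1/3 unlike.
Total adjacent occupied pairs: 41; unlike-type pairs: 7.
7/41 is already in lowest terms.

7/41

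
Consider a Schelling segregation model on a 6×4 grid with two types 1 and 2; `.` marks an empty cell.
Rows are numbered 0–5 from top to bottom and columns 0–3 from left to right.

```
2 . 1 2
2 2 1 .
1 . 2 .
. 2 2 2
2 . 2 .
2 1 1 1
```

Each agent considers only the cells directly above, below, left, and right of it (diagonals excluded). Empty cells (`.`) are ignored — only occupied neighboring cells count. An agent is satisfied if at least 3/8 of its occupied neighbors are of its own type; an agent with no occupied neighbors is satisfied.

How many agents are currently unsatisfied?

Row 0: (0,0)2 1/1 ✓ · (0,2)1 1/2 ✓ · (0,3)2 0/1 ✗
Row 1: (1,0)2 2/3 ✓ · (1,1)2 1/2 ✓ · (1,2)1 1/3 ✗
Row 2: (2,0)1 0/1 ✗ · (2,2)2 1/2 ✓
Row 3: (3,1)2 1/1 ✓ · (3,2)2 4/4 ✓ · (3,3)2 1/1 ✓
Row 4: (4,0)2 1/1 ✓ · (4,2)2 1/2 ✓
Row 5: (5,0)2 1/2 ✓ · (5,1)1 1/2 ✓ · (5,2)1 2/3 ✓ · (5,3)1 1/1 ✓
Unsatisfied: (0,3), (1,2), (2,0) — 3 in total.

3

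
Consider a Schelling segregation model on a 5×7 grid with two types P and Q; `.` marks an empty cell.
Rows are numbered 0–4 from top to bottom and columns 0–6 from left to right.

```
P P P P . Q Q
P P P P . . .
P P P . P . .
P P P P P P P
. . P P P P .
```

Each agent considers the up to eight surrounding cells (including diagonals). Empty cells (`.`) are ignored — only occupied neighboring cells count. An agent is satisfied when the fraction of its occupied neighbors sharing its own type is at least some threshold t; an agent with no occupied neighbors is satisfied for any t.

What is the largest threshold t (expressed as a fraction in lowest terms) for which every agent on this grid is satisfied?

Row 0: (0,0)P 3/3 · (0,1)P 5/5 · (0,2)P 5/5 · (0,3)P 3/3 · (0,5)Q 1/1 · (0,6)Q 1/1
Row 1: (1,0)P 5/5 · (1,1)P 8/8 · (1,2)P 7/7 · (1,3)P 5/5
Row 2: (2,0)P 5/5 · (2,1)P 8/8 · (2,2)P 7/7 · (2,4)P 4/4
Row 3: (3,0)P 3/3 · (3,1)P 6/6 · (3,2)P 6/6 · (3,3)P 7/7 · (3,4)P 6/6 · (3,5)P 5/5 · (3,6)P 2/2
Row 4: (4,2)P 4/4 · (4,3)P 5/5 · (4,4)P 5/5 · (4,5)P 4/4
The smallest same-type fraction is 3/3 at (0,0), which reduces to 1/1. Any threshold above that leaves this agent unsatisfied.

1/1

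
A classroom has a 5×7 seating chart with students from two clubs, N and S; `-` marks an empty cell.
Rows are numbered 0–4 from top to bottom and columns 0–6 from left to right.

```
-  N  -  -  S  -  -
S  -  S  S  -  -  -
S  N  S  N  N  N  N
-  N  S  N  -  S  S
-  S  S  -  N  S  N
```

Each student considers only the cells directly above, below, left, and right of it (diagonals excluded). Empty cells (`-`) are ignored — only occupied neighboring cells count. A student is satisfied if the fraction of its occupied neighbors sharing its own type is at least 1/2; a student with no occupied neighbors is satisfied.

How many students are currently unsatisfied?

(0,1)N 0/0 ✓
(0,4)S 0/0 ✓
(1,0)S 1/1 ✓
(1,2)S 2/2 ✓
(1,3)S 1/2 ✓
(2,0)S 1/2 ✓
(2,1)N 1/3 ✗
(2,2)S 2/4 ✓
(2,3)N 2/4 ✓
(2,4)N 2/2 ✓
(2,5)N 2/3 ✓
(2,6)N 1/2 ✓
(3,1)N 1/3 ✗
(3,2)S 2/4 ✓
(3,3)N 1/2 ✓
(3,5)S 2/3 ✓
(3,6)S 1/3 ✗
(4,1)S 1/2 ✓
(4,2)S 2/2 ✓
(4,4)N 0/1 ✗
(4,5)S 1/3 ✗
(4,6)N 0/2 ✗
Unsatisfied: (2,1), (3,1), (3,6), (4,4), (4,5), (4,6) — 6 in total.

6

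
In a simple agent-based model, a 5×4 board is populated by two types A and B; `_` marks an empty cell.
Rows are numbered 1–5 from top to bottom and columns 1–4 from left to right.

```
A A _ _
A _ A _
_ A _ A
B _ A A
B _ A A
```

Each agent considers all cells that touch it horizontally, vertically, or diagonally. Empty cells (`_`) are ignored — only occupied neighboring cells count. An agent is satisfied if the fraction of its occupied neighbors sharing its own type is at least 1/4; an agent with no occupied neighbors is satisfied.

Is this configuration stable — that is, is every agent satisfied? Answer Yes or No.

(1,1)A 2/2 satisfied
(1,2)A 3/3 satisfied
(2,1)A 3/3 satisfied
(2,3)A 3/3 satisfied
(3,2)A 3/4 satisfied
(3,4)A 3/3 satisfied
(4,1)B 1/2 satisfied
(4,3)A 5/5 satisfied
(4,4)A 4/4 satisfied
(5,1)B 1/1 satisfied
(5,3)A 3/3 satisfied
(5,4)A 3/3 satisfied
All meet the threshold, so the configuration is stable.

Yes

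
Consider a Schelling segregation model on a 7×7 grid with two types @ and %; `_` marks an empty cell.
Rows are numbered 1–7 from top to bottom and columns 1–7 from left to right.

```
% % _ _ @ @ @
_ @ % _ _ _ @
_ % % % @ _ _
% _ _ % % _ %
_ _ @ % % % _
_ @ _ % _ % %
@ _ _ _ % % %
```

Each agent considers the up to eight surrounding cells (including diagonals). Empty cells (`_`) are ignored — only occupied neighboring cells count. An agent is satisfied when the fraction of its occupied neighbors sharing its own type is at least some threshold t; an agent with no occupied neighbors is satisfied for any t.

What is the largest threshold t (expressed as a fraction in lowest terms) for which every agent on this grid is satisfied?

(1,1)% 1/2
(1,2)% 2/3
(1,5)@ 1/1
(1,6)@ 3/3
(1,7)@ 2/2
(2,2)@ 0/5
(2,3)% 4/5
(2,7)@ 2/2
(3,2)% 3/4
(3,3)% 4/5
(3,4)% 4/5
(3,5)@ 0/3
(4,1)% 1/1
(4,4)% 5/7
(4,5)% 5/6
(4,7)% 1/1
(5,3)@ 1/4
(5,4)% 4/5
(5,5)% 6/6
(5,6)% 5/5
(6,2)@ 2/2
(6,4)% 3/4
(6,6)% 6/6
(6,7)% 4/4
(7,1)@ 1/1
(7,5)% 3/3
(7,6)% 4/4
(7,7)% 3/3
The smallest same-type fraction is 0/5 at (2,2), which reduces to 0/1. Any threshold above that leaves this agent unsatisfied.

0/1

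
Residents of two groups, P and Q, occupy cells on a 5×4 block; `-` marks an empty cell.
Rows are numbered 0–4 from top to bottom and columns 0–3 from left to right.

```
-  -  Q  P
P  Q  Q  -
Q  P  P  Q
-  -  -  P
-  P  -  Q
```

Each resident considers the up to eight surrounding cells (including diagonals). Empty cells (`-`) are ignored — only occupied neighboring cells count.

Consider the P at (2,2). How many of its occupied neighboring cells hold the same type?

Occupied neighbors of (2,2): (1,1)=Q, (1,2)=Q, (2,1)=P, (2,3)=Q, (3,3)=P.
Same type (P): 2 of 5.

2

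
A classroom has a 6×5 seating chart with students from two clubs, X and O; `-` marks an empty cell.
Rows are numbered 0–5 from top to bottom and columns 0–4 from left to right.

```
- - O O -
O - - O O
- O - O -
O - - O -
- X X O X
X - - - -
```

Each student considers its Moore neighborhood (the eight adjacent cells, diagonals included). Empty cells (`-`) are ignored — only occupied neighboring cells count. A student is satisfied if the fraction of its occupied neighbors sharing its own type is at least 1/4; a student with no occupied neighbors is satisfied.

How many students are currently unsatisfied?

(0,2)O 2/2 ok
(0,3)O 3/3 ok
(1,0)O 1/1 ok
(1,3)O 4/4 ok
(1,4)O 3/3 ok
(2,1)O 2/2 ok
(2,3)O 3/3 ok
(3,0)O 1/2 ok
(3,3)O 2/4 ok
(4,1)X 2/3 ok
(4,2)X 1/3 ok
(4,3)O 1/3 ok
(4,4)X 0/2 unhappy
(5,0)X 1/1 ok
Unsatisfied: (4,4) — 1 in total.

1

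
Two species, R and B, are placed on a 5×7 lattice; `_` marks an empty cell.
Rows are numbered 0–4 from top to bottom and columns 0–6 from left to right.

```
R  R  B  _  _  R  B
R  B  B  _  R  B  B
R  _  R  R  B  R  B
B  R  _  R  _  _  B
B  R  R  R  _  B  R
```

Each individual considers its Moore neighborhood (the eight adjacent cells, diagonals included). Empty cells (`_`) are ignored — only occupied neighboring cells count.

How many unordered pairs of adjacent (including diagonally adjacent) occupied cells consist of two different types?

Scan each occupied cell's neighbors to the right and below (and the two forward diagonals) so each pair is counted once.
From row 0: 7 unlike of 15 pairs (running 7/15).
From row 1: 9 unlike of 17 pairs (running 16/32).
From row 2: 6 unlike of 12 pairs (running 22/44).
From row 3: 4 unlike of 10 pairs (running 26/54).
From row 4: 2 unlike of 4 pairs (running 28/58).
Total adjacent occupied pairs: 58; unlike-type pairs: 28.

28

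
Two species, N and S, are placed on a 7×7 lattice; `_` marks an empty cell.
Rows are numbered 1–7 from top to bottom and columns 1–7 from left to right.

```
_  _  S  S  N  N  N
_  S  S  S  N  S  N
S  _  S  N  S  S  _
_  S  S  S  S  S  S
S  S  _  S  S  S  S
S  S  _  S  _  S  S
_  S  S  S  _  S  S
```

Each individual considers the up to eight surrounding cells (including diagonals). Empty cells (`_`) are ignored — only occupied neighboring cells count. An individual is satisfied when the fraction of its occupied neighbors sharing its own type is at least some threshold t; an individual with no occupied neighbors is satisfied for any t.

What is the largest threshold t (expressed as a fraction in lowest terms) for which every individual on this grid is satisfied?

1/8

(1,3)S 4/4
(1,4)S 3/5
(1,5)N 2/5
(1,6)N 4/5
(1,7)N 2/3
(2,2)S 4/4
(2,3)S 5/6
(2,4)S 5/8
(2,5)N 3/8
(2,6)S 2/7
(2,7)N 2/4
(3,1)S 2/2
(3,3)S 6/7
(3,4)N 1/8
(3,5)S 6/8
(3,6)S 5/7
(4,2)S 5/5
(4,3)S 5/6
(4,4)S 6/7
(4,5)S 7/8
(4,6)S 7/7
(4,7)S 4/4
(5,1)S 4/4
(5,2)S 5/5
(5,4)S 5/5
(5,5)S 7/7
(5,6)S 7/7
(5,7)S 5/5
(6,1)S 4/4
(6,2)S 5/5
(6,4)S 4/4
(6,6)S 6/6
(6,7)S 5/5
(7,2)S 3/3
(7,3)S 4/4
(7,4)S 2/2
(7,6)S 3/3
(7,7)S 3/3
The smallest same-type fraction is 1/8 at (3,4), which reduces to 1/8. Any threshold above that leaves this individual unsatisfied.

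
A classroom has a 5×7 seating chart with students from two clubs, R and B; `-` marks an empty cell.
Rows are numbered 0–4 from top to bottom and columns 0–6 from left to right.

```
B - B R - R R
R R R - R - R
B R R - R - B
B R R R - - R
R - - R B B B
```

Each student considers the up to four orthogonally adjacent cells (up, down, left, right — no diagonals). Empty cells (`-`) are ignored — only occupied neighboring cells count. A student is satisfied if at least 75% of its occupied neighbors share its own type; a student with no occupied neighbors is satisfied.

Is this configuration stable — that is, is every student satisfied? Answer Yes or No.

No

(0,0)B 0/1 unhappy
(0,2)B 0/2 unhappy
(0,3)R 0/1 unhappy
(0,5)R 1/1 ok
(0,6)R 2/2 ok
(1,0)R 1/3 unhappy
(1,1)R 3/3 ok
(1,2)R 2/3 unhappy
(1,4)R 1/1 ok
(1,6)R 1/2 unhappy
(2,0)B 1/3 unhappy
(2,1)R 3/4 ok
(2,2)R 3/3 ok
(2,4)R 1/1 ok
(2,6)B 0/2 unhappy
(3,0)B 1/3 unhappy
(3,1)R 2/3 unhappy
(3,2)R 3/3 ok
(3,3)R 2/2 ok
(3,6)R 0/2 unhappy
(4,0)R 0/1 unhappy
(4,3)R 1/2 unhappy
(4,4)B 1/2 unhappy
(4,5)B 2/2 ok
(4,6)B 1/2 unhappy
For instance (0,0) has only 0/1 same-type neighbors, below 3/4.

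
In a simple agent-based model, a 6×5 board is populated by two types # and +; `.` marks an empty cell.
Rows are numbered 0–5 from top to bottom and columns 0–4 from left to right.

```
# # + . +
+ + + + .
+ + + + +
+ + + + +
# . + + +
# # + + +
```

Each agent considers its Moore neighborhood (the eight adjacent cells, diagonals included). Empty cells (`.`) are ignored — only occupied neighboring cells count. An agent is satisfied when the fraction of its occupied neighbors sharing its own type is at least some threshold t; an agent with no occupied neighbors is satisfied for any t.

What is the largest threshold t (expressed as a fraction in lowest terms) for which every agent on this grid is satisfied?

1/5

Row 0: (0,0)# 1/3 · (0,1)# 1/5 · (0,2)+ 3/4 · (0,4)+ 1/1
Row 1: (1,0)+ 3/5 · (1,1)+ 6/8 · (1,2)+ 6/7 · (1,3)+ 6/6
Row 2: (2,0)+ 5/5 · (2,1)+ 8/8 · (2,2)+ 8/8 · (2,3)+ 7/7 · (2,4)+ 4/4
Row 3: (3,0)+ 3/4 · (3,1)+ 6/7 · (3,2)+ 7/7 · (3,3)+ 8/8 · (3,4)+ 5/5
Row 4: (4,0)# 2/4 · (4,2)+ 6/7 · (4,3)+ 8/8 · (4,4)+ 5/5
Row 5: (5,0)# 2/2 · (5,1)# 2/4 · (5,2)+ 3/4 · (5,3)+ 5/5 · (5,4)+ 3/3
The smallest same-type fraction is 1/5 at (0,1), which reduces to 1/5. Any threshold above that leaves this agent unsatisfied.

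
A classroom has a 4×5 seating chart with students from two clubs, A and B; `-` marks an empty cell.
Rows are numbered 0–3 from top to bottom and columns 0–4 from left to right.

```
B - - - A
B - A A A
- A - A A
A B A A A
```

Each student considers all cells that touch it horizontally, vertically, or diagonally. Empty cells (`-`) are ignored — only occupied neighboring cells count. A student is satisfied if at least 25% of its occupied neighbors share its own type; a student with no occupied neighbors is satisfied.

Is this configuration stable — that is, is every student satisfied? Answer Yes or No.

(0,0)B 1/1 ✓
(0,4)A 2/2 ✓
(1,0)B 1/2 ✓
(1,2)A 3/3 ✓
(1,3)A 5/5 ✓
(1,4)A 4/4 ✓
(2,1)A 3/5 ✓
(2,3)A 7/7 ✓
(2,4)A 5/5 ✓
(3,0)A 1/2 ✓
(3,1)B 0/3 ✗
(3,2)A 3/4 ✓
(3,3)A 4/4 ✓
(3,4)A 3/3 ✓
For instance (3,1) has only 0/3 same-type neighbors, below 1/4.

No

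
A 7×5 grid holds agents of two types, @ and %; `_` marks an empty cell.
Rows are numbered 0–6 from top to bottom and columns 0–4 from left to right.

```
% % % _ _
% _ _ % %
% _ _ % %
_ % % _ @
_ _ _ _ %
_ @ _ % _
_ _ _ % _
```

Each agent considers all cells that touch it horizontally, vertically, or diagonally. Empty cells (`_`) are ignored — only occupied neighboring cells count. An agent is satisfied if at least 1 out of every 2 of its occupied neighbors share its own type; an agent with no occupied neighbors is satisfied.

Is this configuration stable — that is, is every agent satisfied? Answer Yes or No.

No

(0,0)% 2/2 ok
(0,1)% 3/3 ok
(0,2)% 2/2 ok
(1,0)% 3/3 ok
(1,3)% 4/4 ok
(1,4)% 3/3 ok
(2,0)% 2/2 ok
(2,3)% 4/5 ok
(2,4)% 3/4 ok
(3,1)% 2/2 ok
(3,2)% 2/2 ok
(3,4)@ 0/3 unhappy
(4,4)% 1/2 ok
(5,1)@ 0/0 ok
(5,3)% 2/2 ok
(6,3)% 1/1 ok
For instance (3,4) has only 0/3 same-type neighbors, below 1/2.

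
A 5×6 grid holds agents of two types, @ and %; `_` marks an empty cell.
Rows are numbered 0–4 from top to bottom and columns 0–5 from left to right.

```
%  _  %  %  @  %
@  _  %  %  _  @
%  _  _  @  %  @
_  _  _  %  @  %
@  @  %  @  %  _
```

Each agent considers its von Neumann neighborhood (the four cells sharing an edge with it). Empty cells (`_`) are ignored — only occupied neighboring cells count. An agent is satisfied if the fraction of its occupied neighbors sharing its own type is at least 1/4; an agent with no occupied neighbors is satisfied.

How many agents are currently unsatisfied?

Row 0: (0,0)% 0/1 not · (0,2)% 2/2 satisfied · (0,3)% 2/3 satisfied · (0,4)@ 0/2 not · (0,5)% 0/2 not
Row 1: (1,0)@ 0/2 not · (1,2)% 2/2 satisfied · (1,3)% 2/3 satisfied · (1,5)@ 1/2 satisfied
Row 2: (2,0)% 0/1 not · (2,3)@ 0/3 not · (2,4)% 0/3 not · (2,5)@ 1/3 satisfied
Row 3: (3,3)% 0/3 not · (3,4)@ 0/4 not · (3,5)% 0/2 not
Row 4: (4,0)@ 1/1 satisfied · (4,1)@ 1/2 satisfied · (4,2)% 0/2 not · (4,3)@ 0/3 not · (4,4)% 0/2 not
Unsatisfied: (0,0), (0,4), (0,5), (1,0), (2,0), (2,3), (2,4), (3,3), (3,4), (3,5), (4,2), (4,3), (4,4) — 13 in total.

13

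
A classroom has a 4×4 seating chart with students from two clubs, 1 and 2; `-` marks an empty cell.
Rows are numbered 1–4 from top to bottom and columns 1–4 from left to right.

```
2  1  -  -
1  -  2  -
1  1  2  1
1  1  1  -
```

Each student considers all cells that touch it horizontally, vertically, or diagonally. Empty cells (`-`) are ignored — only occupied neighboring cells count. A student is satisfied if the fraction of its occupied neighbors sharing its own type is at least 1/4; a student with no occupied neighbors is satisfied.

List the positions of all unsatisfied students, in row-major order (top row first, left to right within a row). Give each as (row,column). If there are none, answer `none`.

(1,1), (3,3)

Row 1: (1,1)2 0/2 unhappy · (1,2)1 1/3 ok
Row 2: (2,1)1 3/4 ok · (2,3)2 1/4 ok
Row 3: (3,1)1 4/4 ok · (3,2)1 5/7 ok · (3,3)2 1/5 unhappy · (3,4)1 1/3 ok
Row 4: (4,1)1 3/3 ok · (4,2)1 4/5 ok · (4,3)1 3/4 ok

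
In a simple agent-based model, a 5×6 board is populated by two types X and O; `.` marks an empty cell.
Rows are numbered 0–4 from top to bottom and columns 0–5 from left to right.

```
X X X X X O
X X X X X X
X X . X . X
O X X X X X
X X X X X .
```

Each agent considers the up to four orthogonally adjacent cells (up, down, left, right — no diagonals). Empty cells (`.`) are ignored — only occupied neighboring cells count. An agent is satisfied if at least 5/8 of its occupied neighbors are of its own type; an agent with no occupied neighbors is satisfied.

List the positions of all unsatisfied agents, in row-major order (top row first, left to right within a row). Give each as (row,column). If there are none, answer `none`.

Row 0: (0,0)X 2/2 ok · (0,1)X 3/3 ok · (0,2)X 3/3 ok · (0,3)X 3/3 ok · (0,4)X 2/3 ok · (0,5)O 0/2 unhappy
Row 1: (1,0)X 3/3 ok · (1,1)X 4/4 ok · (1,2)X 3/3 ok · (1,3)X 4/4 ok · (1,4)X 3/3 ok · (1,5)X 2/3 ok
Row 2: (2,0)X 2/3 ok · (2,1)X 3/3 ok · (2,3)X 2/2 ok · (2,5)X 2/2 ok
Row 3: (3,0)O 0/3 unhappy · (3,1)X 3/4 ok · (3,2)X 3/3 ok · (3,3)X 4/4 ok · (3,4)X 3/3 ok · (3,5)X 2/2 ok
Row 4: (4,0)X 1/2 unhappy · (4,1)X 3/3 ok · (4,2)X 3/3 ok · (4,3)X 3/3 ok · (4,4)X 2/2 ok

(0,5), (3,0), (4,0)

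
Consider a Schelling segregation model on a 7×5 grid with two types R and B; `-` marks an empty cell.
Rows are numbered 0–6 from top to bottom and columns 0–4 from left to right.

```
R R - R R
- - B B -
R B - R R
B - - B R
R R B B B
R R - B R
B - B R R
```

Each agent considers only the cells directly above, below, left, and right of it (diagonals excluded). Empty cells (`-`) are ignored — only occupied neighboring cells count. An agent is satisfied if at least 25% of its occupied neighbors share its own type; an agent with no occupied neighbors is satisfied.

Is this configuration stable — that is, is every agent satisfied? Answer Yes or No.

Row 0: (0,0)R 1/1 ok · (0,1)R 1/1 ok · (0,3)R 1/2 ok · (0,4)R 1/1 ok
Row 1: (1,2)B 1/1 ok · (1,3)B 1/3 ok
Row 2: (2,0)R 0/2 unhappy · (2,1)B 0/1 unhappy · (2,3)R 1/3 ok · (2,4)R 2/2 ok
Row 3: (3,0)B 0/2 unhappy · (3,3)B 1/3 ok · (3,4)R 1/3 ok
Row 4: (4,0)R 2/3 ok · (4,1)R 2/3 ok · (4,2)B 1/2 ok · (4,3)B 4/4 ok · (4,4)B 1/3 ok
Row 5: (5,0)R 2/3 ok · (5,1)R 2/2 ok · (5,3)B 1/3 ok · (5,4)R 1/3 ok
Row 6: (6,0)B 0/1 unhappy · (6,2)B 0/1 unhappy · (6,3)R 1/3 ok · (6,4)R 2/2 ok
For instance (2,0) has only 0/2 same-type neighbors, below 1/4.

No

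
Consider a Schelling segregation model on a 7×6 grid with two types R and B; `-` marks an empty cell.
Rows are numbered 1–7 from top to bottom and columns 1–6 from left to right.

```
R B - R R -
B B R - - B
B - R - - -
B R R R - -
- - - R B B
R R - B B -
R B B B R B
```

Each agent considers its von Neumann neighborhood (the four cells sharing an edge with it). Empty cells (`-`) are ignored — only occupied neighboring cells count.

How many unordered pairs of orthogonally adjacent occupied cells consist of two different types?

11

Scan each occupied cell's neighbors to the right and below so each pair is counted once.
From row 1: 2 unlike of 4 pairs (running 2/4).
From row 2: 1 unlike of 4 pairs (running 3/8).
From row 3: 0 unlike of 2 pairs (running 3/10).
From row 4: 1 unlike of 4 pairs (running 4/14).
From row 5: 2 unlike of 4 pairs (running 6/18).
From row 6: 2 unlike of 6 pairs (running 8/24).
From row 7: 3 unlike of 5 pairs (running 11/29).
Total adjacent occupied pairs: 29; unlike-type pairs: 11.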